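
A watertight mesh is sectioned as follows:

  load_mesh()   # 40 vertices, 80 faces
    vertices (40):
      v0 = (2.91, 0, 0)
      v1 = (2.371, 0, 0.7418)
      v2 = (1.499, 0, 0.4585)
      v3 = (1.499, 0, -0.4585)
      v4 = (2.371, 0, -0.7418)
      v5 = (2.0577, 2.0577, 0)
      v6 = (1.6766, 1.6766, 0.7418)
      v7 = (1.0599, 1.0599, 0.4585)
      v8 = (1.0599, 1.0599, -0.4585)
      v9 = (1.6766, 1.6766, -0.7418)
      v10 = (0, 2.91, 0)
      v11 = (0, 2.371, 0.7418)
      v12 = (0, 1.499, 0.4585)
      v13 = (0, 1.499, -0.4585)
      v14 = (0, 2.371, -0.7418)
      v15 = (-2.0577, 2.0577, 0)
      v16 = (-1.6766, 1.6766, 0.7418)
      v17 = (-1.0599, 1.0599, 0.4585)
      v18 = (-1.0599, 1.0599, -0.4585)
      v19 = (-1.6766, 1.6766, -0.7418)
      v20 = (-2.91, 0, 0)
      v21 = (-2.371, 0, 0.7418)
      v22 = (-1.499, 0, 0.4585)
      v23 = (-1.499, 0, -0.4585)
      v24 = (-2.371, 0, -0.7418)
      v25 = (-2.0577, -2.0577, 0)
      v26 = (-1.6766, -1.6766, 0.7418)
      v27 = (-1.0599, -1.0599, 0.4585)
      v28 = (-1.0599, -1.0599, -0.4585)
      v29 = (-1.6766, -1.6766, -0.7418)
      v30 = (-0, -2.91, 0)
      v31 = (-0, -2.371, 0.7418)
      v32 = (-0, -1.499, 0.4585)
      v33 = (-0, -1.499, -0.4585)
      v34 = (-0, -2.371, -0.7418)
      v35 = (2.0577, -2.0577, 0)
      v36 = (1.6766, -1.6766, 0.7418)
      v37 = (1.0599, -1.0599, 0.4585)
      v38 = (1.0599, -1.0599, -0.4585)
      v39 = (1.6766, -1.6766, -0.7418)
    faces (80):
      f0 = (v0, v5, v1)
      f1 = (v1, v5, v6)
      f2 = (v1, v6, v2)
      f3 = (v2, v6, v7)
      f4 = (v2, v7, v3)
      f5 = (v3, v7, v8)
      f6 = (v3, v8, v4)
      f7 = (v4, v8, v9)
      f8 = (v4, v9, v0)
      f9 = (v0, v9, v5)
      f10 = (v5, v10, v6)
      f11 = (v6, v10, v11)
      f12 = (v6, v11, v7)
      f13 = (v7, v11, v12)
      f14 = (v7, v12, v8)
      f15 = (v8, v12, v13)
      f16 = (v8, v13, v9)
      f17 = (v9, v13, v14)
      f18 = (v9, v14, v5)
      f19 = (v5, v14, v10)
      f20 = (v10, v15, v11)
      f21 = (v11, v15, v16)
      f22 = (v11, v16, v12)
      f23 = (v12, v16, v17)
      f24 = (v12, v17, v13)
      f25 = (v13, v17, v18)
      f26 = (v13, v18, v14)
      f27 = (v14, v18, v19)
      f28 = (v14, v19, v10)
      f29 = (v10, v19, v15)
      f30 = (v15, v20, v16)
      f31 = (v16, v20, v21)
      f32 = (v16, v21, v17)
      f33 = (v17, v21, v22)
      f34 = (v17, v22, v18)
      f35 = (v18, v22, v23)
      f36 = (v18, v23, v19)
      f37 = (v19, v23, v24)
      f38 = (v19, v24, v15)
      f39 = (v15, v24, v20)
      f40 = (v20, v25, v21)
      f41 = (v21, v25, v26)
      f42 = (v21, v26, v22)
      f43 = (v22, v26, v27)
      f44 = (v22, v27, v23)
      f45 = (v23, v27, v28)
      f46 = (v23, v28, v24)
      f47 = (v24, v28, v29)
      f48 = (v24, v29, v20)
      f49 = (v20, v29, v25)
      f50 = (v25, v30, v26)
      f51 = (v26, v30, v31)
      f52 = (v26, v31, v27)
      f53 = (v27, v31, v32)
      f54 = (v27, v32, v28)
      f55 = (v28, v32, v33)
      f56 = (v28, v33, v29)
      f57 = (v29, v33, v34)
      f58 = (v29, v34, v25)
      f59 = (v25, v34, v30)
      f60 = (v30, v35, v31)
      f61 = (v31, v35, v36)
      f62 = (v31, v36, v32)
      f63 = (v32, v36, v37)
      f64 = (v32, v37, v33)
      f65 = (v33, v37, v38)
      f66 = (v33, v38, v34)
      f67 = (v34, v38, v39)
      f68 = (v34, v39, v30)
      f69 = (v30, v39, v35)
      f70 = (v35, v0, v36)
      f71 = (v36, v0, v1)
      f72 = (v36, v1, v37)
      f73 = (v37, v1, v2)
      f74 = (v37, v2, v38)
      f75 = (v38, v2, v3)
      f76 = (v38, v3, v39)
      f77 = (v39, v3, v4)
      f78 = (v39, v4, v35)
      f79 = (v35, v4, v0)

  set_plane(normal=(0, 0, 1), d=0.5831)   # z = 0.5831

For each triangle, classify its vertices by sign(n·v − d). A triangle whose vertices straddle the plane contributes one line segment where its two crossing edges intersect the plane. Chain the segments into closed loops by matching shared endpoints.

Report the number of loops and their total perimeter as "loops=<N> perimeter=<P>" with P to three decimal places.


Straddling triangles (32 of 80):
  (v0,v5,v1) [--+] → (2.30397, 0.440222, 0.5831)–(2.48631, 0, 0.5831)  len=0.4765
  (v1,v5,v6) [+-+] → (2.30397, 0.440222, 0.5831)–(1.75813, 1.75813, 0.5831)  len=1.4265
  (v1,v6,v2) [++-] → (1.57711, 0.737396, 0.5831)–(1.88252, 0, 0.5831)  len=0.7981
  (v2,v6,v7) [-+-] → (1.57711, 0.737396, 0.5831)–(1.33113, 1.33113, 0.5831)  len=0.6427
  (v5,v10,v6) [--+] → (1.31791, 1.94047, 0.5831)–(1.75813, 1.75813, 0.5831)  len=0.4765
  (v6,v10,v11) [+-+] → (1.31791, 1.94047, 0.5831)–(0, 2.48631, 0.5831)  len=1.4265
  (v6,v11,v7) [++-] → (0.593739, 1.63654, 0.5831)–(1.33113, 1.33113, 0.5831)  len=0.7981
  (v7,v11,v12) [-+-] → (0.593739, 1.63654, 0.5831)–(0, 1.88252, 0.5831)  len=0.6427
  (v10,v15,v11) [--+] → (-0.440222, 2.30397, 0.5831)–(0, 2.48631, 0.5831)  len=0.4765
  (v11,v15,v16) [+-+] → (-0.440222, 2.30397, 0.5831)–(-1.75813, 1.75813, 0.5831)  len=1.4265
  (v11,v16,v12) [++-] → (-0.737396, 1.57711, 0.5831)–(0, 1.88252, 0.5831)  len=0.7981
  (v12,v16,v17) [-+-] → (-0.737396, 1.57711, 0.5831)–(-1.33113, 1.33113, 0.5831)  len=0.6427
  (v15,v20,v16) [--+] → (-1.94047, 1.31791, 0.5831)–(-1.75813, 1.75813, 0.5831)  len=0.4765
  (v16,v20,v21) [+-+] → (-1.94047, 1.31791, 0.5831)–(-2.48631, 0, 0.5831)  len=1.4265
  (v16,v21,v17) [++-] → (-1.63654, 0.593739, 0.5831)–(-1.33113, 1.33113, 0.5831)  len=0.7981
  (v17,v21,v22) [-+-] → (-1.63654, 0.593739, 0.5831)–(-1.88252, 0, 0.5831)  len=0.6427
  (v20,v25,v21) [--+] → (-2.30397, -0.440222, 0.5831)–(-2.48631, 0, 0.5831)  len=0.4765
  (v21,v25,v26) [+-+] → (-2.30397, -0.440222, 0.5831)–(-1.75813, -1.75813, 0.5831)  len=1.4265
  (v21,v26,v22) [++-] → (-1.57711, -0.737396, 0.5831)–(-1.88252, 0, 0.5831)  len=0.7981
  (v22,v26,v27) [-+-] → (-1.57711, -0.737396, 0.5831)–(-1.33113, -1.33113, 0.5831)  len=0.6427
  (v25,v30,v26) [--+] → (-1.31791, -1.94047, 0.5831)–(-1.75813, -1.75813, 0.5831)  len=0.4765
  (v26,v30,v31) [+-+] → (-1.31791, -1.94047, 0.5831)–(0, -2.48631, 0.5831)  len=1.4265
  (v26,v31,v27) [++-] → (-0.593739, -1.63654, 0.5831)–(-1.33113, -1.33113, 0.5831)  len=0.7981
  (v27,v31,v32) [-+-] → (-0.593739, -1.63654, 0.5831)–(0, -1.88252, 0.5831)  len=0.6427
  (v30,v35,v31) [--+] → (0.440222, -2.30397, 0.5831)–(0, -2.48631, 0.5831)  len=0.4765
  (v31,v35,v36) [+-+] → (0.440222, -2.30397, 0.5831)–(1.75813, -1.75813, 0.5831)  len=1.4265
  (v31,v36,v32) [++-] → (0.737396, -1.57711, 0.5831)–(0, -1.88252, 0.5831)  len=0.7981
  (v32,v36,v37) [-+-] → (0.737396, -1.57711, 0.5831)–(1.33113, -1.33113, 0.5831)  len=0.6427
  (v35,v0,v36) [--+] → (1.94047, -1.31791, 0.5831)–(1.75813, -1.75813, 0.5831)  len=0.4765
  (v36,v0,v1) [+-+] → (1.94047, -1.31791, 0.5831)–(2.48631, 0, 0.5831)  len=1.4265
  (v36,v1,v37) [++-] → (1.63654, -0.593739, 0.5831)–(1.33113, -1.33113, 0.5831)  len=0.7981
  (v37,v1,v2) [-+-] → (1.63654, -0.593739, 0.5831)–(1.88252, 0, 0.5831)  len=0.6427

Chained into 2 loop(s):
  loop 1: 16 segments, perimeter = 15.2237
  loop 2: 16 segments, perimeter = 11.5265
Total perimeter = 26.750

loops=2 perimeter=26.750


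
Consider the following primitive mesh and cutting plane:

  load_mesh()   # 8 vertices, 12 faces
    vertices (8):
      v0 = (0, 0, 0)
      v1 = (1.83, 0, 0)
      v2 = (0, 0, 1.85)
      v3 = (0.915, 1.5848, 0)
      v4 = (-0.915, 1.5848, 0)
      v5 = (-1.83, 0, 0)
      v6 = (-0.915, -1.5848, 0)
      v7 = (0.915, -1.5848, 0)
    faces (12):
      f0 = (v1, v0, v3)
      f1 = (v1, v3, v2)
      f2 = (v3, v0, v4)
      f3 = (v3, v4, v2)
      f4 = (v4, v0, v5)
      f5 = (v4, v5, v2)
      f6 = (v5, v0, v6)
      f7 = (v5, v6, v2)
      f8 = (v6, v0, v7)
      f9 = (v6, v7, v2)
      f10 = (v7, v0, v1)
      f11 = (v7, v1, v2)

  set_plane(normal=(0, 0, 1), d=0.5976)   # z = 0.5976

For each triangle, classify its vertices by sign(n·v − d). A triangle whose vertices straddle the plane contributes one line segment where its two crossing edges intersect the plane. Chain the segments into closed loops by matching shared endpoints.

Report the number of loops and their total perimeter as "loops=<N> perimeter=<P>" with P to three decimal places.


Straddling triangles (6 of 12):
  (v1,v3,v2) [--+] → (0.61943, 1.07287, 0.5976)–(1.23886, 0, 0.5976)  len=1.2388
  (v3,v4,v2) [--+] → (-0.61943, 1.07287, 0.5976)–(0.61943, 1.07287, 0.5976)  len=1.2389
  (v4,v5,v2) [--+] → (-1.23886, 0, 0.5976)–(-0.61943, 1.07287, 0.5976)  len=1.2388
  (v5,v6,v2) [--+] → (-0.61943, -1.07287, 0.5976)–(-1.23886, 0, 0.5976)  len=1.2388
  (v6,v7,v2) [--+] → (0.61943, -1.07287, 0.5976)–(-0.61943, -1.07287, 0.5976)  len=1.2389
  (v7,v1,v2) [--+] → (1.23886, 0, 0.5976)–(0.61943, -1.07287, 0.5976)  len=1.2388

Chained into 1 loop(s):
  loop 1: 6 segments, perimeter = 7.4331
Total perimeter = 7.433

loops=1 perimeter=7.433


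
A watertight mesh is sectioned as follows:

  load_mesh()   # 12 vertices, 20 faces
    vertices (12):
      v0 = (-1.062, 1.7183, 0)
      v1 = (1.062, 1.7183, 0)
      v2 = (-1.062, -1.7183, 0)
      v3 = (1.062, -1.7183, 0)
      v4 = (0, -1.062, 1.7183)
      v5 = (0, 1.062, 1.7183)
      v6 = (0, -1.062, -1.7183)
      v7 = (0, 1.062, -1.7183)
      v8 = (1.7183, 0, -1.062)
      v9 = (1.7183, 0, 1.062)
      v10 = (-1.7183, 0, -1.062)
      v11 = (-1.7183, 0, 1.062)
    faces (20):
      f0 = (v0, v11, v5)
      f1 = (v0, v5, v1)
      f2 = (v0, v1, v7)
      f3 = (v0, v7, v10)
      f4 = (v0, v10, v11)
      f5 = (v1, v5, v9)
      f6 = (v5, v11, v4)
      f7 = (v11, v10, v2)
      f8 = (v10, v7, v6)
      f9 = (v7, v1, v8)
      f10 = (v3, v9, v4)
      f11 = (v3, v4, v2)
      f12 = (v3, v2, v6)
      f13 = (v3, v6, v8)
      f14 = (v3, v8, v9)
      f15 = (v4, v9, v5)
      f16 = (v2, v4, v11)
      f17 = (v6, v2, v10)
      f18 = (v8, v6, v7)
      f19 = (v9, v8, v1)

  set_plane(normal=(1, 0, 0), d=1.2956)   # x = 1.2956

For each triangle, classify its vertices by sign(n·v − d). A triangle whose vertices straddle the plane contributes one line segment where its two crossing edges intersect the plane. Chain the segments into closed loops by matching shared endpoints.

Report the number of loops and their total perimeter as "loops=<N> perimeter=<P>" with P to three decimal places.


Straddling triangles (8 of 20):
  (v1,v5,v9) [--+] → (1.2956, 0.261251, 1.22345)–(1.2956, 1.1067, 0.378003)  len=1.1956
  (v7,v1,v8) [--+] → (1.2956, 1.1067, -0.378003)–(1.2956, 0.261251, -1.22345)  len=1.1956
  (v3,v9,v4) [-+-] → (1.2956, -1.1067, 0.378003)–(1.2956, -0.261251, 1.22345)  len=1.1956
  (v3,v6,v8) [--+] → (1.2956, -0.261251, -1.22345)–(1.2956, -1.1067, -0.378003)  len=1.1956
  (v3,v8,v9) [-++] → (1.2956, -1.1067, -0.378003)–(1.2956, -1.1067, 0.378003)  len=0.7560
  (v4,v9,v5) [-+-] → (1.2956, -0.261251, 1.22345)–(1.2956, 0.261251, 1.22345)  len=0.5225
  (v8,v6,v7) [+--] → (1.2956, -0.261251, -1.22345)–(1.2956, 0.261251, -1.22345)  len=0.5225
  (v9,v8,v1) [++-] → (1.2956, 1.1067, -0.378003)–(1.2956, 1.1067, 0.378003)  len=0.7560

Chained into 1 loop(s):
  loop 1: 8 segments, perimeter = 7.3396
Total perimeter = 7.340

loops=1 perimeter=7.340


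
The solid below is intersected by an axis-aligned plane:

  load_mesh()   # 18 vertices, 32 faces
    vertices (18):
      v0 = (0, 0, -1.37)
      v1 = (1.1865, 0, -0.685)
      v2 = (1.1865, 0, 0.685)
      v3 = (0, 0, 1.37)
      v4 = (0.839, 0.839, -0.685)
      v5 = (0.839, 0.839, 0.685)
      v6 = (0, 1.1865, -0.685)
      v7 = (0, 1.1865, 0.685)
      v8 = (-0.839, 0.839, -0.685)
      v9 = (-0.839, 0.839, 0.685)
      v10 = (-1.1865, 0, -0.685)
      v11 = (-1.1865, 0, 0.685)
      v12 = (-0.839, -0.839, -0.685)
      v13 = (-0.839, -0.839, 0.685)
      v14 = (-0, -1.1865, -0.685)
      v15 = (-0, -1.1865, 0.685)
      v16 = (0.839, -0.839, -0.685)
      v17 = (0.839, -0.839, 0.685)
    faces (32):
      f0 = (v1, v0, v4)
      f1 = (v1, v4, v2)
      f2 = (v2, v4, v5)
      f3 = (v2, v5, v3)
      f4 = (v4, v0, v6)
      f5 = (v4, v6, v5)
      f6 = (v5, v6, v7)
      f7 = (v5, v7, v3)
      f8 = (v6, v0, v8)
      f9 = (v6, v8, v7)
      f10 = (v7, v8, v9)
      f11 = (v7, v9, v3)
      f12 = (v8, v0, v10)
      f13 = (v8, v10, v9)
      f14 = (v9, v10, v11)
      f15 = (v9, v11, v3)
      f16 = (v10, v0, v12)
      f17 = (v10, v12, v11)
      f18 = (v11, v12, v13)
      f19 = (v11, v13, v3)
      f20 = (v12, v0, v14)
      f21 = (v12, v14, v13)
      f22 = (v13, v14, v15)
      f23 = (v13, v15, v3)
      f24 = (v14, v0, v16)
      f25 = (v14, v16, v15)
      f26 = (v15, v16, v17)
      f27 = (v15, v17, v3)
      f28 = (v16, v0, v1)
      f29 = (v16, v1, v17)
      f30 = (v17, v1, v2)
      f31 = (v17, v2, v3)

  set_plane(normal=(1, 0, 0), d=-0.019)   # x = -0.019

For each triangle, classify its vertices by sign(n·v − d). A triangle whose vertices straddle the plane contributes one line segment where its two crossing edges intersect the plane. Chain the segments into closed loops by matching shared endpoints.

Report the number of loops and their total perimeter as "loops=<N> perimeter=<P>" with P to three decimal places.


Straddling triangles (12 of 32):
  (v6,v0,v8) [++-] → (-0.019, 0.019, -1.35449)–(-0.019, 1.17863, -0.685)  len=1.3390
  (v6,v8,v7) [+-+] → (-0.019, 1.17863, -0.685)–(-0.019, 1.17863, 0.653975)  len=1.3390
  (v7,v8,v9) [+--] → (-0.019, 1.17863, 0.653975)–(-0.019, 1.17863, 0.685)  len=0.0310
  (v7,v9,v3) [+-+] → (-0.019, 1.17863, 0.685)–(-0.019, 0.019, 1.35449)  len=1.3390
  (v8,v0,v10) [-+-] → (-0.019, 0.019, -1.35449)–(-0.019, 0, -1.35903)  len=0.0195
  (v9,v11,v3) [--+] → (-0.019, 0, 1.35903)–(-0.019, 0.019, 1.35449)  len=0.0195
  (v10,v0,v12) [-+-] → (-0.019, 0, -1.35903)–(-0.019, -0.019, -1.35449)  len=0.0195
  (v11,v13,v3) [--+] → (-0.019, -0.019, 1.35449)–(-0.019, 0, 1.35903)  len=0.0195
  (v12,v0,v14) [-++] → (-0.019, -0.019, -1.35449)–(-0.019, -1.17863, -0.685)  len=1.3390
  (v12,v14,v13) [-+-] → (-0.019, -1.17863, -0.685)–(-0.019, -1.17863, -0.653975)  len=0.0310
  (v13,v14,v15) [-++] → (-0.019, -1.17863, -0.653975)–(-0.019, -1.17863, 0.685)  len=1.3390
  (v13,v15,v3) [-++] → (-0.019, -1.17863, 0.685)–(-0.019, -0.019, 1.35449)  len=1.3390

Chained into 1 loop(s):
  loop 1: 12 segments, perimeter = 8.1742
Total perimeter = 8.174

loops=1 perimeter=8.174


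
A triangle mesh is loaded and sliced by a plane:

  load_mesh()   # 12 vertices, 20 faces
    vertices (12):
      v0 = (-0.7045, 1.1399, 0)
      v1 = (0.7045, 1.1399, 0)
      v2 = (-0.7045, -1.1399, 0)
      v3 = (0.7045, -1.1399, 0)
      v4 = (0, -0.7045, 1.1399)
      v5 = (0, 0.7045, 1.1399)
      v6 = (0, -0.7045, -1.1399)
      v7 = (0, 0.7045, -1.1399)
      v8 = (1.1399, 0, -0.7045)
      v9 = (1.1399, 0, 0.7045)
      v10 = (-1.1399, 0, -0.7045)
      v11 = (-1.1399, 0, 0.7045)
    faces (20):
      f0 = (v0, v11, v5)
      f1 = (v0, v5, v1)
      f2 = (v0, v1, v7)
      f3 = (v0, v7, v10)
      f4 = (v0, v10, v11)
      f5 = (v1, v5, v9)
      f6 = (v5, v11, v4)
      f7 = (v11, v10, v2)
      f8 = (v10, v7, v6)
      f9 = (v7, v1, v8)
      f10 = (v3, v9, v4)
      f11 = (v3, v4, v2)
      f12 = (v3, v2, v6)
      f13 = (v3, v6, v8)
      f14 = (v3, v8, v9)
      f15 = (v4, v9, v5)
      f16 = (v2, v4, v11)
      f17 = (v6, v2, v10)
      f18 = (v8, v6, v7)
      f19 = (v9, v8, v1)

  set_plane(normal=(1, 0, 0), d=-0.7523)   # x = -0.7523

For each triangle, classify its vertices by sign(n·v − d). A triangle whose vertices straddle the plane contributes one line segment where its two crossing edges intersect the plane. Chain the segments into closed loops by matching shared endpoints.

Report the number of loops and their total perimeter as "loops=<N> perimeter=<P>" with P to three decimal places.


Straddling triangles (8 of 20):
  (v0,v11,v5) [+-+] → (-0.7523, 1.01476, 0.0773429)–(-0.7523, 0.239551, 0.852549)  len=1.0963
  (v0,v7,v10) [++-] → (-0.7523, 0.239551, -0.852549)–(-0.7523, 1.01476, -0.0773429)  len=1.0963
  (v0,v10,v11) [+--] → (-0.7523, 1.01476, -0.0773429)–(-0.7523, 1.01476, 0.0773429)  len=0.1547
  (v5,v11,v4) [+-+] → (-0.7523, 0.239551, 0.852549)–(-0.7523, -0.239551, 0.852549)  len=0.4791
  (v11,v10,v2) [--+] → (-0.7523, -1.01476, -0.0773429)–(-0.7523, -1.01476, 0.0773429)  len=0.1547
  (v10,v7,v6) [-++] → (-0.7523, 0.239551, -0.852549)–(-0.7523, -0.239551, -0.852549)  len=0.4791
  (v2,v4,v11) [++-] → (-0.7523, -0.239551, 0.852549)–(-0.7523, -1.01476, 0.0773429)  len=1.0963
  (v6,v2,v10) [++-] → (-0.7523, -1.01476, -0.0773429)–(-0.7523, -0.239551, -0.852549)  len=1.0963

Chained into 1 loop(s):
  loop 1: 8 segments, perimeter = 5.6528
Total perimeter = 5.653

loops=1 perimeter=5.653


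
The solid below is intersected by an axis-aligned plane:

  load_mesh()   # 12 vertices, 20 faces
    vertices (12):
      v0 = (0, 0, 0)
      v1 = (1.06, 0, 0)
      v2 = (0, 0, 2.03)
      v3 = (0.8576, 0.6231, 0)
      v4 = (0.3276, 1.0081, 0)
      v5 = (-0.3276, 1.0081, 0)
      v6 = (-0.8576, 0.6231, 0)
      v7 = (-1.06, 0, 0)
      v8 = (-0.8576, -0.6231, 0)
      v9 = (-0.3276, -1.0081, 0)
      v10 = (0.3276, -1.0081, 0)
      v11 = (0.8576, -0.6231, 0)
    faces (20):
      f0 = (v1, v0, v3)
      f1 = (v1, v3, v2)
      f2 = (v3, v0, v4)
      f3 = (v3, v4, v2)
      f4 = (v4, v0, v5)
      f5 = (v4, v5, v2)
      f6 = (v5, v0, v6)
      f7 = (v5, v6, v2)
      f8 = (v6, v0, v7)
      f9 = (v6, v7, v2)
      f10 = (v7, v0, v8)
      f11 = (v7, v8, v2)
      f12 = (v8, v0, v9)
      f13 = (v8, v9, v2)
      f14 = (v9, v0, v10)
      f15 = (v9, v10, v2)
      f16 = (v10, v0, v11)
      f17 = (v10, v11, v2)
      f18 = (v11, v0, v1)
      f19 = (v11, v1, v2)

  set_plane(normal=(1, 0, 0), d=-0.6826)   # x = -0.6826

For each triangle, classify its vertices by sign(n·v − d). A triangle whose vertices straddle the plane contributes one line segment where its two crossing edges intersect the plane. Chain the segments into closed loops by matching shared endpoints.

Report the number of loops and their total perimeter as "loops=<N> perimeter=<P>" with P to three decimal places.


Straddling triangles (8 of 20):
  (v5,v0,v6) [++-] → (-0.6826, 0.495952, 0)–(-0.6826, 0.750223, 0)  len=0.2543
  (v5,v6,v2) [+-+] → (-0.6826, 0.750223, 0)–(-0.6826, 0.495952, 0.414237)  len=0.4861
  (v6,v0,v7) [-+-] → (-0.6826, 0.495952, 0)–(-0.6826, 0, 0)  len=0.4960
  (v6,v7,v2) [--+] → (-0.6826, 0, 0.722757)–(-0.6826, 0.495952, 0.414237)  len=0.5841
  (v7,v0,v8) [-+-] → (-0.6826, 0, 0)–(-0.6826, -0.495952, 0)  len=0.4960
  (v7,v8,v2) [--+] → (-0.6826, -0.495952, 0.414237)–(-0.6826, 0, 0.722757)  len=0.5841
  (v8,v0,v9) [-++] → (-0.6826, -0.495952, 0)–(-0.6826, -0.750223, 0)  len=0.2543
  (v8,v9,v2) [-++] → (-0.6826, -0.750223, 0)–(-0.6826, -0.495952, 0.414237)  len=0.4861

Chained into 1 loop(s):
  loop 1: 8 segments, perimeter = 3.6407
Total perimeter = 3.641

loops=1 perimeter=3.641


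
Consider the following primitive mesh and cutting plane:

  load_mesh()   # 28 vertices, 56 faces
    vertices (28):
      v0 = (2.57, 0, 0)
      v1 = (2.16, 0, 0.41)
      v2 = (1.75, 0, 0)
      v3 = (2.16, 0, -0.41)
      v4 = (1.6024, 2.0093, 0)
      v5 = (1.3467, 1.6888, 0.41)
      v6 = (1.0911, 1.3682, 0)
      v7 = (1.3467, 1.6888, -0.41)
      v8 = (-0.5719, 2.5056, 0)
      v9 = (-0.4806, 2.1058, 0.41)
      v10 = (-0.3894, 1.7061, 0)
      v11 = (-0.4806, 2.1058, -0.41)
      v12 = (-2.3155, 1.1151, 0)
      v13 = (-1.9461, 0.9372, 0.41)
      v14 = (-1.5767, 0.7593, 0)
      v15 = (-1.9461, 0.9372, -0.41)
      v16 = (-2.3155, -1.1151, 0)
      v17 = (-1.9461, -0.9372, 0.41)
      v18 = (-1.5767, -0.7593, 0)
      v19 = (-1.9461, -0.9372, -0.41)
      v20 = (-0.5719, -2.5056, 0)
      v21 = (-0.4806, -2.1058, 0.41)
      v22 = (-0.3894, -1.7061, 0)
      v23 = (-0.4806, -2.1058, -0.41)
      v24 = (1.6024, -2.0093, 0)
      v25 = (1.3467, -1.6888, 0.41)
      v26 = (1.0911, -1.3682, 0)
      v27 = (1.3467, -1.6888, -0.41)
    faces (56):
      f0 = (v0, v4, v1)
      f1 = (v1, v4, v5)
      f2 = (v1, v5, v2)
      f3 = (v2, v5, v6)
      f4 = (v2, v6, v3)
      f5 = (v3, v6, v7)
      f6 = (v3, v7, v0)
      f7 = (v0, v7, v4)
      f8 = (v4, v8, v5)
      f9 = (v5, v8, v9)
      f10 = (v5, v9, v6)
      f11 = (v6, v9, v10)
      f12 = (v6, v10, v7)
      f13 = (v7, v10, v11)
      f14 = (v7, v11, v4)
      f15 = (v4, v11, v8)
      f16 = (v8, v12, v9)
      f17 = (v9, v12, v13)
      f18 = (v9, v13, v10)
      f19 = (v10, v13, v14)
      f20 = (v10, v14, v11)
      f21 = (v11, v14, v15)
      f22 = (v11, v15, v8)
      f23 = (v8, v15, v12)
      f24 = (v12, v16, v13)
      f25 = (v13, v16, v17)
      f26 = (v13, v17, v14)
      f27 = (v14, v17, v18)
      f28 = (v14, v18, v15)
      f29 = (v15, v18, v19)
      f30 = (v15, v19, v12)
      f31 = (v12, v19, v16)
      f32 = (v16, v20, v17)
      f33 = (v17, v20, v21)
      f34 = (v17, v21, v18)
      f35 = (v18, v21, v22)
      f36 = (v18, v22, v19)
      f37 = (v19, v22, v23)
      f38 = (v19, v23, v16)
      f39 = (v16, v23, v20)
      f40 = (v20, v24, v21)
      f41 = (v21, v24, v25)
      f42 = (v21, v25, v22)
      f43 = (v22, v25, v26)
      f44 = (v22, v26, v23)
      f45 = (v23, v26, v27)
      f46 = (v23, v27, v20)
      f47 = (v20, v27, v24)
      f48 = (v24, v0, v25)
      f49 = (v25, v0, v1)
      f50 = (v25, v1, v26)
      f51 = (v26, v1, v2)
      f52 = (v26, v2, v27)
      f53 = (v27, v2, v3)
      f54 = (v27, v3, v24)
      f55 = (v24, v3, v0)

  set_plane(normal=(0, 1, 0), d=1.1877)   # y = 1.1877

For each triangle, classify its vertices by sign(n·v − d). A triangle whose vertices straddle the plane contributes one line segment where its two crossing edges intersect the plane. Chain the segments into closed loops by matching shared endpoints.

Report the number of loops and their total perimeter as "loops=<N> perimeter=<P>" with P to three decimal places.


loops=2 perimeter=5.201

Straddling triangles (16 of 56):
  (v0,v4,v1) [-+-] → (1.99805, 1.1877, 0)–(1.8304, 1.1877, 0.167648)  len=0.2371
  (v1,v4,v5) [-++] → (1.8304, 1.1877, 0.167648)–(1.58802, 1.1877, 0.41)  len=0.3428
  (v1,v5,v2) [-+-] → (1.58802, 1.1877, 0.41)–(1.46637, 1.1877, 0.288345)  len=0.1720
  (v2,v5,v6) [-++] → (1.46637, 1.1877, 0.288345)–(1.17803, 1.1877, 0)  len=0.4078
  (v2,v6,v3) [-+-] → (1.17803, 1.1877, 0)–(1.23211, 1.1877, -0.0540893)  len=0.0765
  (v3,v6,v7) [-++] → (1.23211, 1.1877, -0.0540893)–(1.58802, 1.1877, -0.41)  len=0.5033
  (v3,v7,v0) [-+-] → (1.58802, 1.1877, -0.41)–(1.70968, 1.1877, -0.288345)  len=0.1720
  (v0,v7,v4) [-++] → (1.70968, 1.1877, -0.288345)–(1.99805, 1.1877, 0)  len=0.4078
  (v8,v12,v9) [+-+] → (-2.22446, 1.1877, 0)–(-2.18104, 1.1877, 0.0300454)  len=0.0528
  (v9,v12,v13) [+--] → (-2.18104, 1.1877, 0.0300454)–(-1.63196, 1.1877, 0.41)  len=0.6677
  (v9,v13,v10) [+-+] → (-1.63196, 1.1877, 0.41)–(-1.43894, 1.1877, 0.276426)  len=0.2347
  (v10,v13,v14) [+--] → (-1.43894, 1.1877, 0.276426)–(-1.03948, 1.1877, 0)  len=0.4858
  (v10,v14,v11) [+-+] → (-1.03948, 1.1877, 0)–(-1.22797, 1.1877, -0.130445)  len=0.2292
  (v11,v14,v15) [+--] → (-1.22797, 1.1877, -0.130445)–(-1.63196, 1.1877, -0.41)  len=0.4913
  (v11,v15,v8) [+-+] → (-1.63196, 1.1877, -0.41)–(-1.72662, 1.1877, -0.344516)  len=0.1151
  (v8,v15,v12) [+--] → (-1.72662, 1.1877, -0.344516)–(-2.22446, 1.1877, 0)  len=0.6054

Chained into 2 loop(s):
  loop 1: 8 segments, perimeter = 2.3193
  loop 2: 8 segments, perimeter = 2.8821
Total perimeter = 5.201


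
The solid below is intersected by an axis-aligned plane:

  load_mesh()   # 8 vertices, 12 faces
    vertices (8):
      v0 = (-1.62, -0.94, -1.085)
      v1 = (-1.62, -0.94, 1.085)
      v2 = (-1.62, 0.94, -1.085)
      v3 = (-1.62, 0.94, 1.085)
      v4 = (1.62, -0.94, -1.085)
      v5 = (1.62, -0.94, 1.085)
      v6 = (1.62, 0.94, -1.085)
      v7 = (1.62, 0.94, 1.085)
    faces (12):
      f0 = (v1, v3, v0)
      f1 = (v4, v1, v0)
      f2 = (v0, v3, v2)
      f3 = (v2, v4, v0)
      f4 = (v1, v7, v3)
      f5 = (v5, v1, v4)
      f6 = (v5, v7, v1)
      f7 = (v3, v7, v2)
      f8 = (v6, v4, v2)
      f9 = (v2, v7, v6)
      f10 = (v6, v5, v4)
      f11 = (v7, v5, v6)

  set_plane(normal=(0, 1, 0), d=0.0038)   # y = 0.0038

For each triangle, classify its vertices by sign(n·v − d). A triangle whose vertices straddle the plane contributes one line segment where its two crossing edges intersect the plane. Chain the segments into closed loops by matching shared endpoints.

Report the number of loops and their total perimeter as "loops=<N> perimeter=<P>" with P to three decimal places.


loops=1 perimeter=10.820

Straddling triangles (8 of 12):
  (v1,v3,v0) [-+-] → (-1.62, 0.0038, 1.085)–(-1.62, 0.0038, 0.00438617)  len=1.0806
  (v0,v3,v2) [-++] → (-1.62, 0.0038, 0.00438617)–(-1.62, 0.0038, -1.085)  len=1.0894
  (v2,v4,v0) [+--] → (-0.00654894, 0.0038, -1.085)–(-1.62, 0.0038, -1.085)  len=1.6135
  (v1,v7,v3) [-++] → (0.00654894, 0.0038, 1.085)–(-1.62, 0.0038, 1.085)  len=1.6265
  (v5,v7,v1) [-+-] → (1.62, 0.0038, 1.085)–(0.00654894, 0.0038, 1.085)  len=1.6135
  (v6,v4,v2) [+-+] → (1.62, 0.0038, -1.085)–(-0.00654894, 0.0038, -1.085)  len=1.6265
  (v6,v5,v4) [+--] → (1.62, 0.0038, -0.00438617)–(1.62, 0.0038, -1.085)  len=1.0806
  (v7,v5,v6) [+-+] → (1.62, 0.0038, 1.085)–(1.62, 0.0038, -0.00438617)  len=1.0894

Chained into 1 loop(s):
  loop 1: 8 segments, perimeter = 10.8200
Total perimeter = 10.820


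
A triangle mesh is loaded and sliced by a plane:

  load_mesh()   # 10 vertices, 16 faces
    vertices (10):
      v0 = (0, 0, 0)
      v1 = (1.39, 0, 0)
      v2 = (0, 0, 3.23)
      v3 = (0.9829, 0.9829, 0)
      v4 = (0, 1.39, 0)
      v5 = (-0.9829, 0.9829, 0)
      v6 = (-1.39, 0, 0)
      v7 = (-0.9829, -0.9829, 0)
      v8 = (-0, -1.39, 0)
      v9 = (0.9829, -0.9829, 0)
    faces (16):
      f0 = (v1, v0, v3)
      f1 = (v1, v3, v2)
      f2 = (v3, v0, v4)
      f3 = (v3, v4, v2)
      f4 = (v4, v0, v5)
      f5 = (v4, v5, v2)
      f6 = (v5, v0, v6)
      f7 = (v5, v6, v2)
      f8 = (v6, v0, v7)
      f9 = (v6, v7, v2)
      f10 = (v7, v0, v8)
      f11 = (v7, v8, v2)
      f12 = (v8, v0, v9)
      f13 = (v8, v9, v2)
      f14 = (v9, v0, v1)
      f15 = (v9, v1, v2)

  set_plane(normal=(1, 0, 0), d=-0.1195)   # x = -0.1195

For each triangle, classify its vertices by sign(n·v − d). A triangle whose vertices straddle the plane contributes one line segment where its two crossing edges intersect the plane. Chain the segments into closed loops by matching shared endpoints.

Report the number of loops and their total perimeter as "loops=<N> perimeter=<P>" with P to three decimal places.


Straddling triangles (8 of 16):
  (v4,v0,v5) [++-] → (-0.1195, 0.1195, 0)–(-0.1195, 1.34051, 0)  len=1.2210
  (v4,v5,v2) [+-+] → (-0.1195, 1.34051, 0)–(-0.1195, 0.1195, 2.8373)  len=3.0889
  (v5,v0,v6) [-+-] → (-0.1195, 0.1195, 0)–(-0.1195, 0, 0)  len=0.1195
  (v5,v6,v2) [--+] → (-0.1195, 0, 2.95231)–(-0.1195, 0.1195, 2.8373)  len=0.1659
  (v6,v0,v7) [-+-] → (-0.1195, 0, 0)–(-0.1195, -0.1195, 0)  len=0.1195
  (v6,v7,v2) [--+] → (-0.1195, -0.1195, 2.8373)–(-0.1195, 0, 2.95231)  len=0.1659
  (v7,v0,v8) [-++] → (-0.1195, -0.1195, 0)–(-0.1195, -1.34051, 0)  len=1.2210
  (v7,v8,v2) [-++] → (-0.1195, -1.34051, 0)–(-0.1195, -0.1195, 2.8373)  len=3.0889

Chained into 1 loop(s):
  loop 1: 8 segments, perimeter = 9.1905
Total perimeter = 9.190

loops=1 perimeter=9.190


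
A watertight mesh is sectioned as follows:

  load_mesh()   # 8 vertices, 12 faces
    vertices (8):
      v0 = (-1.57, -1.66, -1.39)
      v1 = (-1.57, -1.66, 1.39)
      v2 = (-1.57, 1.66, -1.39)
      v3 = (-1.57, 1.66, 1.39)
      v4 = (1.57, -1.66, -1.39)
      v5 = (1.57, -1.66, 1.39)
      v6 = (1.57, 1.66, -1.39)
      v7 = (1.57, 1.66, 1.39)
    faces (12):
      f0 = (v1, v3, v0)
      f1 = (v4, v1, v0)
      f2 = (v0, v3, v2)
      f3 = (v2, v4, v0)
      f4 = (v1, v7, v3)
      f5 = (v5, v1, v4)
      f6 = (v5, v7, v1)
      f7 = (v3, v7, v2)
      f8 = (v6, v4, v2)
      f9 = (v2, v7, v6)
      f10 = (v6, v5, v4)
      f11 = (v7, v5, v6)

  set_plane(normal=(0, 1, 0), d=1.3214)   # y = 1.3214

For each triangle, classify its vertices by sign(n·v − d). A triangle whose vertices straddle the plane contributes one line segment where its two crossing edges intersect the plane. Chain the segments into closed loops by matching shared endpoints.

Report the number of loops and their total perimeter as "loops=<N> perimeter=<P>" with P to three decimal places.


Straddling triangles (8 of 12):
  (v1,v3,v0) [-+-] → (-1.57, 1.3214, 1.39)–(-1.57, 1.3214, 1.10647)  len=0.2835
  (v0,v3,v2) [-++] → (-1.57, 1.3214, 1.10647)–(-1.57, 1.3214, -1.39)  len=2.4965
  (v2,v4,v0) [+--] → (-1.24976, 1.3214, -1.39)–(-1.57, 1.3214, -1.39)  len=0.3202
  (v1,v7,v3) [-++] → (1.24976, 1.3214, 1.39)–(-1.57, 1.3214, 1.39)  len=2.8198
  (v5,v7,v1) [-+-] → (1.57, 1.3214, 1.39)–(1.24976, 1.3214, 1.39)  len=0.3202
  (v6,v4,v2) [+-+] → (1.57, 1.3214, -1.39)–(-1.24976, 1.3214, -1.39)  len=2.8198
  (v6,v5,v4) [+--] → (1.57, 1.3214, -1.10647)–(1.57, 1.3214, -1.39)  len=0.2835
  (v7,v5,v6) [+-+] → (1.57, 1.3214, 1.39)–(1.57, 1.3214, -1.10647)  len=2.4965

Chained into 1 loop(s):
  loop 1: 8 segments, perimeter = 11.8400
Total perimeter = 11.840

loops=1 perimeter=11.840


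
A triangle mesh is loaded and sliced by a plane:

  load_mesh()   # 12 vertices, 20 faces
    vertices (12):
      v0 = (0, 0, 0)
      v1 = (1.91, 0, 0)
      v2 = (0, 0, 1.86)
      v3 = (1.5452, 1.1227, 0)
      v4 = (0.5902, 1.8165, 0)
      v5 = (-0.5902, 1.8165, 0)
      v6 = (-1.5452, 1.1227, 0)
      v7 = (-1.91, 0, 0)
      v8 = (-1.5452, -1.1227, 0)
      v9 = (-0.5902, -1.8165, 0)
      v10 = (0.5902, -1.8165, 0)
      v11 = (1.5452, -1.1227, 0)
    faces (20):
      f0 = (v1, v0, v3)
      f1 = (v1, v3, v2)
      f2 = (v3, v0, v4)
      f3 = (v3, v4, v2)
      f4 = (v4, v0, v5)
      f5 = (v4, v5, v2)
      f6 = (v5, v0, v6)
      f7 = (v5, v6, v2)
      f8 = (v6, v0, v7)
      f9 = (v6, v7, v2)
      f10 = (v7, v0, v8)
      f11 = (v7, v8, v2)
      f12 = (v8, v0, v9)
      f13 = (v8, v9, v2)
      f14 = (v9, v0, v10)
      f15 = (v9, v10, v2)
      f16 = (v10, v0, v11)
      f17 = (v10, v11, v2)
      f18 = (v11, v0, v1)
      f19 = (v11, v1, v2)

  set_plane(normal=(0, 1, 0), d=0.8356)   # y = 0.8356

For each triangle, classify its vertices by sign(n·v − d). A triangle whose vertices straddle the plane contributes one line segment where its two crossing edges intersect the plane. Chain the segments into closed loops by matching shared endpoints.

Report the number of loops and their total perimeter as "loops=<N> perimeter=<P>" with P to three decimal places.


Straddling triangles (10 of 20):
  (v1,v0,v3) [--+] → (1.15006, 0.8356, 0)–(1.63849, 0.8356, 0)  len=0.4884
  (v1,v3,v2) [-+-] → (1.63849, 0.8356, 0)–(1.15006, 0.8356, 0.475644)  len=0.6818
  (v3,v0,v4) [+-+] → (1.15006, 0.8356, 0)–(0.271495, 0.8356, 0)  len=0.8786
  (v3,v4,v2) [++-] → (0.271495, 0.8356, 1.00439)–(1.15006, 0.8356, 0.475644)  len=1.0254
  (v4,v0,v5) [+-+] → (0.271495, 0.8356, 0)–(-0.271495, 0.8356, 0)  len=0.5430
  (v4,v5,v2) [++-] → (-0.271495, 0.8356, 1.00439)–(0.271495, 0.8356, 1.00439)  len=0.5430
  (v5,v0,v6) [+-+] → (-0.271495, 0.8356, 0)–(-1.15006, 0.8356, 0)  len=0.8786
  (v5,v6,v2) [++-] → (-1.15006, 0.8356, 0.475644)–(-0.271495, 0.8356, 1.00439)  len=1.0254
  (v6,v0,v7) [+--] → (-1.15006, 0.8356, 0)–(-1.63849, 0.8356, 0)  len=0.4884
  (v6,v7,v2) [+--] → (-1.63849, 0.8356, 0)–(-1.15006, 0.8356, 0.475644)  len=0.6818

Chained into 1 loop(s):
  loop 1: 10 segments, perimeter = 7.2343
Total perimeter = 7.234

loops=1 perimeter=7.234


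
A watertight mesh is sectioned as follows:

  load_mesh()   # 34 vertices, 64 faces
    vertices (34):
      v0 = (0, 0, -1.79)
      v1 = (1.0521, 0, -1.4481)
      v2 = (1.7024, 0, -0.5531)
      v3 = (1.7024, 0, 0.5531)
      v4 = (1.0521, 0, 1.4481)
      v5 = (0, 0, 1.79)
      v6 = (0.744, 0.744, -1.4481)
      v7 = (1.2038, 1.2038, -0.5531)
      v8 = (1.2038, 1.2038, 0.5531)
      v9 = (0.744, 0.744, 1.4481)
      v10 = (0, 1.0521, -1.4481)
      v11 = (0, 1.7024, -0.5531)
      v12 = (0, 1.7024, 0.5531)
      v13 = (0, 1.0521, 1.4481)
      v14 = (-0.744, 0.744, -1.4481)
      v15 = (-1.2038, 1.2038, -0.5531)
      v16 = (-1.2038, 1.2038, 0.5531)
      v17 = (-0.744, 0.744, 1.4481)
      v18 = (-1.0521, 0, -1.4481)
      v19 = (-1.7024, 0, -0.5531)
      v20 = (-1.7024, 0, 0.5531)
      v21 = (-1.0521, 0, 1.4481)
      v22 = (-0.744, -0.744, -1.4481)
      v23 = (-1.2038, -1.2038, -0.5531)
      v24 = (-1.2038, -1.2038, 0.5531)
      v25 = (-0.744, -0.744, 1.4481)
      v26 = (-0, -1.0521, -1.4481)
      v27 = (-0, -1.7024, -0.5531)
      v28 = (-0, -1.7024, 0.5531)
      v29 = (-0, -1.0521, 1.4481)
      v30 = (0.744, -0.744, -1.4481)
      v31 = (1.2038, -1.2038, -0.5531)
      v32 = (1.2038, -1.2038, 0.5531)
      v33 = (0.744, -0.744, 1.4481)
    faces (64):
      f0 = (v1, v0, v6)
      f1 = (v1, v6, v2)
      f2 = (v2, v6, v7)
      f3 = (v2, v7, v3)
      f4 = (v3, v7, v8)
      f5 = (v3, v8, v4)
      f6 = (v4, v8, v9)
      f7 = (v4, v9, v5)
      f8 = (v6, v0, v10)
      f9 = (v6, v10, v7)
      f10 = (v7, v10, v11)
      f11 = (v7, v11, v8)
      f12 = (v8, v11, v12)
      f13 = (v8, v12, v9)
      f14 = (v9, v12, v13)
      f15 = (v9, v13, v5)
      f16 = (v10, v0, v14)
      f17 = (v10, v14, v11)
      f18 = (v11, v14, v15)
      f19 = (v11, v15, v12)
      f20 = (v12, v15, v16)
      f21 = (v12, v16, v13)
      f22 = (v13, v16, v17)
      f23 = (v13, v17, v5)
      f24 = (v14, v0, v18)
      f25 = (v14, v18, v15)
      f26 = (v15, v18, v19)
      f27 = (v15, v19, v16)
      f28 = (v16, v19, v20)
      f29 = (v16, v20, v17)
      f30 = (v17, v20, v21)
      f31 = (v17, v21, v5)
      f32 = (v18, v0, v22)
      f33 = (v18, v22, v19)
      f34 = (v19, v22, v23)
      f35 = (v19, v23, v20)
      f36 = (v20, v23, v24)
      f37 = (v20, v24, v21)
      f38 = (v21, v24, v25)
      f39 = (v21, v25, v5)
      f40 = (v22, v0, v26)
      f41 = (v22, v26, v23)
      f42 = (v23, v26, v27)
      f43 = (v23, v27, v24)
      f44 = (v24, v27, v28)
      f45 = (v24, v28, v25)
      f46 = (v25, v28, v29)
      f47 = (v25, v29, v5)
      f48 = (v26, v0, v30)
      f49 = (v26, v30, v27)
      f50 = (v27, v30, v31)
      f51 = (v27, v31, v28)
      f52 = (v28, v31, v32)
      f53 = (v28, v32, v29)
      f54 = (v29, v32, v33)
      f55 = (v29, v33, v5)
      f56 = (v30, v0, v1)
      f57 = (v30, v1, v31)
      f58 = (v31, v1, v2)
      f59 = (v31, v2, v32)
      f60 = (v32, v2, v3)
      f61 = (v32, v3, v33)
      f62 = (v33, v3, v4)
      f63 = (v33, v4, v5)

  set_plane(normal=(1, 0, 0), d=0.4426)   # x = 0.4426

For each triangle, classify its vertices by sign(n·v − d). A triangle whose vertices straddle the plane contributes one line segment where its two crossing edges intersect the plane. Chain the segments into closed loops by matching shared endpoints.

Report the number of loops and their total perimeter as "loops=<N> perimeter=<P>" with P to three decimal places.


loops=1 perimeter=10.217

Straddling triangles (20 of 64):
  (v1,v0,v6) [+-+] → (0.4426, 0, -1.64617)–(0.4426, 0.4426, -1.58661)  len=0.4466
  (v4,v9,v5) [++-] → (0.4426, 0.4426, 1.58661)–(0.4426, 0, 1.64617)  len=0.4466
  (v6,v0,v10) [+--] → (0.4426, 0.4426, -1.58661)–(0.4426, 0.868814, -1.4481)  len=0.4482
  (v6,v10,v7) [+-+] → (0.4426, 0.868814, -1.4481)–(0.4426, 1.10788, -1.11904)  len=0.4067
  (v7,v10,v11) [+--] → (0.4426, 1.10788, -1.11904)–(0.4426, 1.51908, -0.5531)  len=0.6996
  (v7,v11,v8) [+-+] → (0.4426, 1.51908, -0.5531)–(0.4426, 1.51908, -0.146384)  len=0.4067
  (v8,v11,v12) [+--] → (0.4426, 1.51908, -0.146384)–(0.4426, 1.51908, 0.5531)  len=0.6995
  (v8,v12,v9) [+-+] → (0.4426, 1.51908, 0.5531)–(0.4426, 1.13226, 1.08553)  len=0.6581
  (v9,v12,v13) [+--] → (0.4426, 1.13226, 1.08553)–(0.4426, 0.868814, 1.4481)  len=0.4482
  (v9,v13,v5) [+--] → (0.4426, 0.868814, 1.4481)–(0.4426, 0.4426, 1.58661)  len=0.4482
  (v26,v0,v30) [--+] → (0.4426, -0.4426, -1.58661)–(0.4426, -0.868814, -1.4481)  len=0.4482
  (v26,v30,v27) [-+-] → (0.4426, -0.868814, -1.4481)–(0.4426, -1.13226, -1.08553)  len=0.4482
  (v27,v30,v31) [-++] → (0.4426, -1.13226, -1.08553)–(0.4426, -1.51908, -0.5531)  len=0.6581
  (v27,v31,v28) [-+-] → (0.4426, -1.51908, -0.5531)–(0.4426, -1.51908, 0.146384)  len=0.6995
  (v28,v31,v32) [-++] → (0.4426, -1.51908, 0.146384)–(0.4426, -1.51908, 0.5531)  len=0.4067
  (v28,v32,v29) [-+-] → (0.4426, -1.51908, 0.5531)–(0.4426, -1.10788, 1.11904)  len=0.6996
  (v29,v32,v33) [-++] → (0.4426, -1.10788, 1.11904)–(0.4426, -0.868814, 1.4481)  len=0.4067
  (v29,v33,v5) [-+-] → (0.4426, -0.868814, 1.4481)–(0.4426, -0.4426, 1.58661)  len=0.4482
  (v30,v0,v1) [+-+] → (0.4426, -0.4426, -1.58661)–(0.4426, 0, -1.64617)  len=0.4466
  (v33,v4,v5) [++-] → (0.4426, 0, 1.64617)–(0.4426, -0.4426, 1.58661)  len=0.4466

Chained into 1 loop(s):
  loop 1: 20 segments, perimeter = 10.2165
Total perimeter = 10.217


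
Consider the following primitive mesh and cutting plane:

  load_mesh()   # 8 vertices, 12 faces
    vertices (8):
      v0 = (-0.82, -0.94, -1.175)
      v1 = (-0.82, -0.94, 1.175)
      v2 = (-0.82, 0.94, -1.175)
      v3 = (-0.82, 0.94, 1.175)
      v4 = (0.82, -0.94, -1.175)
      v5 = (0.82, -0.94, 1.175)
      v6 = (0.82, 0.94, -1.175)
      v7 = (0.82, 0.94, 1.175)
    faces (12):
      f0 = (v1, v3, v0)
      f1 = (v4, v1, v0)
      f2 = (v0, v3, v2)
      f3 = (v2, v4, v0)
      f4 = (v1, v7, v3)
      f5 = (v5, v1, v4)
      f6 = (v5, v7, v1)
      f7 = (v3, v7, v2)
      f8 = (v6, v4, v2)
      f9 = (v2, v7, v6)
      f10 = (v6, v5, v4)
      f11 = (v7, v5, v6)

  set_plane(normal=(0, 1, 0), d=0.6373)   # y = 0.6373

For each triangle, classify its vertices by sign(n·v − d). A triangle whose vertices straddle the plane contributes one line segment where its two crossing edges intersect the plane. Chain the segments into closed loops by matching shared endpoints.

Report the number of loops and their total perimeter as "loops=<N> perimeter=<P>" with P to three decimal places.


Straddling triangles (8 of 12):
  (v1,v3,v0) [-+-] → (-0.82, 0.6373, 1.175)–(-0.82, 0.6373, 0.796625)  len=0.3784
  (v0,v3,v2) [-++] → (-0.82, 0.6373, 0.796625)–(-0.82, 0.6373, -1.175)  len=1.9716
  (v2,v4,v0) [+--] → (-0.555943, 0.6373, -1.175)–(-0.82, 0.6373, -1.175)  len=0.2641
  (v1,v7,v3) [-++] → (0.555943, 0.6373, 1.175)–(-0.82, 0.6373, 1.175)  len=1.3759
  (v5,v7,v1) [-+-] → (0.82, 0.6373, 1.175)–(0.555943, 0.6373, 1.175)  len=0.2641
  (v6,v4,v2) [+-+] → (0.82, 0.6373, -1.175)–(-0.555943, 0.6373, -1.175)  len=1.3759
  (v6,v5,v4) [+--] → (0.82, 0.6373, -0.796625)–(0.82, 0.6373, -1.175)  len=0.3784
  (v7,v5,v6) [+-+] → (0.82, 0.6373, 1.175)–(0.82, 0.6373, -0.796625)  len=1.9716

Chained into 1 loop(s):
  loop 1: 8 segments, perimeter = 7.9800
Total perimeter = 7.980

loops=1 perimeter=7.980


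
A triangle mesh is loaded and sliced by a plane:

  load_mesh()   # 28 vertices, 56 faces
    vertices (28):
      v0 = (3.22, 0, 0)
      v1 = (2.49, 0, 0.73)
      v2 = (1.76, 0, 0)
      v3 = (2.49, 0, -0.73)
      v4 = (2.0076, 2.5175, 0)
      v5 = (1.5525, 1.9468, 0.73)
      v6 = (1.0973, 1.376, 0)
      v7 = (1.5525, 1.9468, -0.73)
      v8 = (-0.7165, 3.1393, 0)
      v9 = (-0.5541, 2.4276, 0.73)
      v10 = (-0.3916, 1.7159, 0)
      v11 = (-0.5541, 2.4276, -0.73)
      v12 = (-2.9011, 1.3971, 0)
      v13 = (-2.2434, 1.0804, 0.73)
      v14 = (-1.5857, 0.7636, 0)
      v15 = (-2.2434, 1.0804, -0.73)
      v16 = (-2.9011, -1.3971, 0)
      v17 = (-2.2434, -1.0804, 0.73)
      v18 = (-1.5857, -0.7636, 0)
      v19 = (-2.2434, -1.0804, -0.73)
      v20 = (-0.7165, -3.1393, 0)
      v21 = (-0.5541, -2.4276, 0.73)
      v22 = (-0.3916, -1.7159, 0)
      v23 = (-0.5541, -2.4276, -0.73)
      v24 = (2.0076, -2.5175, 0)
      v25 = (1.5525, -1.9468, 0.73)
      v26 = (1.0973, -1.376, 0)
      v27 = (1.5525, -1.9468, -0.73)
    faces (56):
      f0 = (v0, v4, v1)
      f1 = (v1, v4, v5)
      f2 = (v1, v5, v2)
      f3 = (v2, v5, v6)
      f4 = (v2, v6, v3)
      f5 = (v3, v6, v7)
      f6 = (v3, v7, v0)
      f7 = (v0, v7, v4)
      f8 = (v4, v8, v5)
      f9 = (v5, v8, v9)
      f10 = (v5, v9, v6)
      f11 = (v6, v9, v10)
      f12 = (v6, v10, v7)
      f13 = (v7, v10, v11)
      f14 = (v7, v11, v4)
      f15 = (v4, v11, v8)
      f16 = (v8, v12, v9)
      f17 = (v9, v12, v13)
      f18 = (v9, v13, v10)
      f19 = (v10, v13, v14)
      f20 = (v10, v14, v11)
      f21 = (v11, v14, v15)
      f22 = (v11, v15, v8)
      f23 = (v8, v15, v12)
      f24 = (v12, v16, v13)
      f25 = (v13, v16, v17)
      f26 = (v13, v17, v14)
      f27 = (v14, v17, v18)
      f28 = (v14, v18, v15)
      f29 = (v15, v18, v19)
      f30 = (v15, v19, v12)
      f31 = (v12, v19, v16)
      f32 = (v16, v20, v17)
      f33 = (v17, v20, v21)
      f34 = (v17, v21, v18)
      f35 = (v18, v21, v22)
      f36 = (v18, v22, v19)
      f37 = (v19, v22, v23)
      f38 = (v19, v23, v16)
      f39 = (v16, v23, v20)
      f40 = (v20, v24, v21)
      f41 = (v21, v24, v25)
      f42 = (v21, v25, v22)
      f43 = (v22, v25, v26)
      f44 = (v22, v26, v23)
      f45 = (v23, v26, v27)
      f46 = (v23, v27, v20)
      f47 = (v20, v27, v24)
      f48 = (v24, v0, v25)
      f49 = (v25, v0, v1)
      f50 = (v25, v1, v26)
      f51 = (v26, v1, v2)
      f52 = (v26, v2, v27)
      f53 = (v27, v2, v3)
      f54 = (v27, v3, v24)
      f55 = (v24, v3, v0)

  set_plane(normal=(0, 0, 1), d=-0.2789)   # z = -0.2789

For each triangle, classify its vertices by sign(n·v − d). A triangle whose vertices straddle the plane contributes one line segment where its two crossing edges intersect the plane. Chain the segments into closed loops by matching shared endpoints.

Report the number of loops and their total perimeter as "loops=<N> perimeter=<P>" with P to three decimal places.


loops=2 perimeter=30.250

Straddling triangles (28 of 56):
  (v2,v6,v3) [++-] → (1.62939, 0.850293, -0.2789)–(2.0389, 0, -0.2789)  len=0.9438
  (v3,v6,v7) [-+-] → (1.62939, 0.850293, -0.2789)–(1.27121, 1.59408, -0.2789)  len=0.8255
  (v3,v7,v0) [--+] → (2.58292, 0.743784, -0.2789)–(2.9411, 0, -0.2789)  len=0.8255
  (v0,v7,v4) [+-+] → (2.58292, 0.743784, -0.2789)–(1.83373, 2.29946, -0.2789)  len=1.7267
  (v6,v10,v7) [++-] → (0.351153, 1.80412, -0.2789)–(1.27121, 1.59408, -0.2789)  len=0.9437
  (v7,v10,v11) [-+-] → (0.351153, 1.80412, -0.2789)–(-0.453684, 1.98781, -0.2789)  len=0.8255
  (v7,v11,v4) [--+] → (1.02889, 2.48315, -0.2789)–(1.83373, 2.29946, -0.2789)  len=0.8255
  (v4,v11,v8) [+-+] → (1.02889, 2.48315, -0.2789)–(-0.654454, 2.86739, -0.2789)  len=1.7266
  (v10,v14,v11) [++-] → (-1.19157, 1.39934, -0.2789)–(-0.453684, 1.98781, -0.2789)  len=0.9438
  (v11,v14,v15) [-+-] → (-1.19157, 1.39934, -0.2789)–(-1.83698, 0.884635, -0.2789)  len=0.8255
  (v11,v15,v8) [--+] → (-1.29986, 2.35269, -0.2789)–(-0.654454, 2.86739, -0.2789)  len=0.8255
  (v8,v15,v12) [+-+] → (-1.29986, 2.35269, -0.2789)–(-2.64982, 1.2761, -0.2789)  len=1.7267
  (v14,v18,v15) [++-] → (-1.83698, -0.059091, -0.2789)–(-1.83698, 0.884635, -0.2789)  len=0.9437
  (v15,v18,v19) [-+-] → (-1.83698, -0.059091, -0.2789)–(-1.83698, -0.884635, -0.2789)  len=0.8255
  (v15,v19,v12) [--+] → (-2.64982, 0.450559, -0.2789)–(-2.64982, 1.2761, -0.2789)  len=0.8255
  (v12,v19,v16) [+-+] → (-2.64982, 0.450559, -0.2789)–(-2.64982, -1.2761, -0.2789)  len=1.7267
  (v18,v22,v19) [++-] → (-1.09909, -1.4731, -0.2789)–(-1.83698, -0.884635, -0.2789)  len=0.9438
  (v19,v22,v23) [-+-] → (-1.09909, -1.4731, -0.2789)–(-0.453684, -1.98781, -0.2789)  len=0.8255
  (v19,v23,v16) [--+] → (-2.00442, -1.79081, -0.2789)–(-2.64982, -1.2761, -0.2789)  len=0.8255
  (v16,v23,v20) [+-+] → (-2.00442, -1.79081, -0.2789)–(-0.654454, -2.86739, -0.2789)  len=1.7267
  (v22,v26,v23) [++-] → (0.466375, -1.77777, -0.2789)–(-0.453684, -1.98781, -0.2789)  len=0.9437
  (v23,v26,v27) [-+-] → (0.466375, -1.77777, -0.2789)–(1.27121, -1.59408, -0.2789)  len=0.8255
  (v23,v27,v20) [--+] → (0.150382, -2.6837, -0.2789)–(-0.654454, -2.86739, -0.2789)  len=0.8255
  (v20,v27,v24) [+-+] → (0.150382, -2.6837, -0.2789)–(1.83373, -2.29946, -0.2789)  len=1.7266
  (v26,v2,v27) [++-] → (1.68072, -0.743784, -0.2789)–(1.27121, -1.59408, -0.2789)  len=0.9438
  (v27,v2,v3) [-+-] → (1.68072, -0.743784, -0.2789)–(2.0389, 0, -0.2789)  len=0.8255
  (v27,v3,v24) [--+] → (2.1919, -1.55568, -0.2789)–(1.83373, -2.29946, -0.2789)  len=0.8255
  (v24,v3,v0) [+-+] → (2.1919, -1.55568, -0.2789)–(2.9411, 0, -0.2789)  len=1.7267

Chained into 2 loop(s):
  loop 1: 14 segments, perimeter = 12.3850
  loop 2: 14 segments, perimeter = 17.8654
Total perimeter = 30.250
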